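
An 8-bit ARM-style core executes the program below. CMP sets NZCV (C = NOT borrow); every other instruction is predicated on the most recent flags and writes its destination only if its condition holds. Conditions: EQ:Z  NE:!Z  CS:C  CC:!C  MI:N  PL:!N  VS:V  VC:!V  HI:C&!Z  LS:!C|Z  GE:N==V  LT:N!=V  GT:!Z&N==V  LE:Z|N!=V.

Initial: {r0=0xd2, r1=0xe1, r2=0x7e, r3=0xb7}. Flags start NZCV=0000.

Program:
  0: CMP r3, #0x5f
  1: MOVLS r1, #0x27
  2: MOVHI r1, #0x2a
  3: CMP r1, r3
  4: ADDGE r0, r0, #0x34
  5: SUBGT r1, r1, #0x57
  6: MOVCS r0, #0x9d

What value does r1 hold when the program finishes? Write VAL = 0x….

VAL = 0xd3

0: ✓ CMP  NZCV=0011
1: · MOVLS
2: ✓ MOVHI  r1←0x2a
3: ✓ CMP  NZCV=0000
4: ✓ ADDGE  r0←0x06
5: ✓ SUBGT  r1←0xd3
6: · MOVCS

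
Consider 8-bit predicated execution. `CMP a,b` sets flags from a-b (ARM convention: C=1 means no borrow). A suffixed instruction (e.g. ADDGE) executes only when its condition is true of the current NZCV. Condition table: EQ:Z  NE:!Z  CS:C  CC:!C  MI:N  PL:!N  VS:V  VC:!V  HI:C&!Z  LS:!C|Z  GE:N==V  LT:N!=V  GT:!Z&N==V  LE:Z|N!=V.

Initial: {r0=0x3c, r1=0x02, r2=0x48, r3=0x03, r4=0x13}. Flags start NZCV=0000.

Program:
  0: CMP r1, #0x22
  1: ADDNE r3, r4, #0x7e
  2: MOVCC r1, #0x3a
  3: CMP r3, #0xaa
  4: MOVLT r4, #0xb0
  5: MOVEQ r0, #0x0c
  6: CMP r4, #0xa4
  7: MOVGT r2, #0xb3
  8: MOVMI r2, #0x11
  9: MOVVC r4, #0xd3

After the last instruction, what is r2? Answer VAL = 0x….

VAL = 0xb3

[0] flags=1000 → (cmp)
[1] flags=1000 NE?T → r3=0x91
[2] flags=1000 CC?T → r1=0x3a
[3] flags=1000 → (cmp)
[4] flags=1000 LT?T → r4=0xb0
[5] flags=1000 EQ?F → skip
[6] flags=0010 → (cmp)
[7] flags=0010 GT?T → r2=0xb3
[8] flags=0010 MI?F → skip
[9] flags=0010 VC?T → r4=0xd3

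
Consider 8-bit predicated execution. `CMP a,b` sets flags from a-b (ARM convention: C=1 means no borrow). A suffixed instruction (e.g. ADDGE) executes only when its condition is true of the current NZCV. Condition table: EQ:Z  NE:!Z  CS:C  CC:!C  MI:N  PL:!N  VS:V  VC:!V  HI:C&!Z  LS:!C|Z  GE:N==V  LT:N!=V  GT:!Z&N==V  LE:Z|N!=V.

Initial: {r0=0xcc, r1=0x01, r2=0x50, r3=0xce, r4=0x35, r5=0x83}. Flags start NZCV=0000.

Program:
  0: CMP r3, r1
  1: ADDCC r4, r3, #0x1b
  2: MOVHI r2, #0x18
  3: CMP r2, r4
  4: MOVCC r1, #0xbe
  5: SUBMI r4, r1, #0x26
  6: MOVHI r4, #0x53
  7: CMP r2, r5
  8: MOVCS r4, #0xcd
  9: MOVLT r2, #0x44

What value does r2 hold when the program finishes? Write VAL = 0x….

VAL = 0x18

0: ✓ CMP  NZCV=1010
1: · ADDCC
2: ✓ MOVHI  r2←0x18
3: ✓ CMP  NZCV=1000
4: ✓ MOVCC  r1←0xbe
5: ✓ SUBMI  r4←0x98
6: · MOVHI
7: ✓ CMP  NZCV=1001
8: · MOVCS
9: · MOVLT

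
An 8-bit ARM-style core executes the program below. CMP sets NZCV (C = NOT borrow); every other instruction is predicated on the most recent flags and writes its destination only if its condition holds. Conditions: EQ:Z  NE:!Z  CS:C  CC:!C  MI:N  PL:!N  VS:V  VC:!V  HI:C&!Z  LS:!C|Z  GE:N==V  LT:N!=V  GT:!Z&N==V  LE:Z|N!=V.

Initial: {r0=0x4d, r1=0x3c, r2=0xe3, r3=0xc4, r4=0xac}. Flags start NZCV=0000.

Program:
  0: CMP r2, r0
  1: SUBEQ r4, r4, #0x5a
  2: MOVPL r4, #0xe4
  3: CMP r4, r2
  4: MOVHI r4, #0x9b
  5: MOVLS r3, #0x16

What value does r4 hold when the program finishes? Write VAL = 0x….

0: ✓ CMP  NZCV=1010
1: · SUBEQ
2: · MOVPL
3: ✓ CMP  NZCV=1000
4: · MOVHI
5: ✓ MOVLS  r3←0x16

VAL = 0xac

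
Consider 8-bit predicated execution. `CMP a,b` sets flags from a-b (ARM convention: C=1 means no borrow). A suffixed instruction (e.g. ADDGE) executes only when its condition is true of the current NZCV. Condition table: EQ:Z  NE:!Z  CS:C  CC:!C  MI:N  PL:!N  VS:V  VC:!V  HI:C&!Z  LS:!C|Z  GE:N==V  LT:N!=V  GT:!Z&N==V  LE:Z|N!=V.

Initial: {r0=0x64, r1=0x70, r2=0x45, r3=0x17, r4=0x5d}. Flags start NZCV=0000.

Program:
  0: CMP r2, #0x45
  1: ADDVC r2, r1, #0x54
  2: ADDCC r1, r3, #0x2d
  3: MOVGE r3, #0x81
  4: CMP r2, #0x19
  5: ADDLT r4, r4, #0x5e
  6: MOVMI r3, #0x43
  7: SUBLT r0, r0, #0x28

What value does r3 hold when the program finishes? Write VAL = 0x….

VAL = 0x43

[0] flags=0110 → (cmp)
[1] flags=0110 VC?T → r2=0xc4
[2] flags=0110 CC?F → skip
[3] flags=0110 GE?T → r3=0x81
[4] flags=1010 → (cmp)
[5] flags=1010 LT?T → r4=0xbb
[6] flags=1010 MI?T → r3=0x43
[7] flags=1010 LT?T → r0=0x3c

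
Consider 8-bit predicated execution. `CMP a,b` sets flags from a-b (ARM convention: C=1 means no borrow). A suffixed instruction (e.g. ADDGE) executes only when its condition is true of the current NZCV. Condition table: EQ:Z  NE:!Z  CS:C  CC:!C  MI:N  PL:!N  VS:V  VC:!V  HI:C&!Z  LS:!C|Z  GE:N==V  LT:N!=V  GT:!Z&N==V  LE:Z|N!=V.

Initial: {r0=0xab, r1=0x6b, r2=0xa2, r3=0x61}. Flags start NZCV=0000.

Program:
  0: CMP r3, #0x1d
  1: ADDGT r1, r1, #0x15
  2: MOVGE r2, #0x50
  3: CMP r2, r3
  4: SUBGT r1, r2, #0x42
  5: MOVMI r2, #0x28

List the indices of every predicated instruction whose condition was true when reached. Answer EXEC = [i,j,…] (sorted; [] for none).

[0] flags=0010 → (cmp)
[1] flags=0010 GT?T → r1=0x80
[2] flags=0010 GE?T → r2=0x50
[3] flags=1000 → (cmp)
[4] flags=1000 GT?F → skip
[5] flags=1000 MI?T → r2=0x28

EXEC = [1,2,5]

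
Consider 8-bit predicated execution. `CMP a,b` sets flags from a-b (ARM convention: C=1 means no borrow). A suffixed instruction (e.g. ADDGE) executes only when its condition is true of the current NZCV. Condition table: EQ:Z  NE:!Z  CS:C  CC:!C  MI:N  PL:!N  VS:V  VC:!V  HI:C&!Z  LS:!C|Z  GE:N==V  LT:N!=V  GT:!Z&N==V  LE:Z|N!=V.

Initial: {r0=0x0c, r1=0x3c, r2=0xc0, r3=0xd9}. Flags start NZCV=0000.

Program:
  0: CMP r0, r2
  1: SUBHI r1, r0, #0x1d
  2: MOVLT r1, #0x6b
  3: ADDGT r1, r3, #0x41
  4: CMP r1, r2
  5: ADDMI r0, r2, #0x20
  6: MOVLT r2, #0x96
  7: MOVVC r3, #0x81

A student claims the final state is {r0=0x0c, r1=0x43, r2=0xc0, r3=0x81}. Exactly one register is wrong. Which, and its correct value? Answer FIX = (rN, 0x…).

[0] flags=0000 → (cmp)
[1] flags=0000 HI?F → skip
[2] flags=0000 LT?F → skip
[3] flags=0000 GT?T → r1=0x1a
[4] flags=0000 → (cmp)
[5] flags=0000 MI?F → skip
[6] flags=0000 LT?F → skip
[7] flags=0000 VC?T → r3=0x81

FIX = (r1, 0x1a)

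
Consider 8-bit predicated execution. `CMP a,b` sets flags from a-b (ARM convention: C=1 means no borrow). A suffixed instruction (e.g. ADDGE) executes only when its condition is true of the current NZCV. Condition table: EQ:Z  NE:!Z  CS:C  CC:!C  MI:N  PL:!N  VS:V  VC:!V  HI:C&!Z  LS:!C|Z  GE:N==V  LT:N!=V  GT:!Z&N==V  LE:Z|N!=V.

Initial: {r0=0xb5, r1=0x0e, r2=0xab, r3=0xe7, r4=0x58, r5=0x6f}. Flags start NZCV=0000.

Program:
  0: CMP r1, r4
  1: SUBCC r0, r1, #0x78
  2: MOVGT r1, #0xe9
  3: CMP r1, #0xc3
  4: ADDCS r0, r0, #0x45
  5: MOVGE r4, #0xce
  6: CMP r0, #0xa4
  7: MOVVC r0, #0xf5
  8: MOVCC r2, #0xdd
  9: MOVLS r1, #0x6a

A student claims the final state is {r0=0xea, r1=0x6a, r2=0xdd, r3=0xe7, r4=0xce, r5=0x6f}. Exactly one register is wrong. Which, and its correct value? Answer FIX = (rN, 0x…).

FIX = (r0, 0xf5)

[0] flags=1000 → (cmp)
[1] flags=1000 CC?T → r0=0x96
[2] flags=1000 GT?F → skip
[3] flags=0000 → (cmp)
[4] flags=0000 CS?F → skip
[5] flags=0000 GE?T → r4=0xce
[6] flags=1000 → (cmp)
[7] flags=1000 VC?T → r0=0xf5
[8] flags=1000 CC?T → r2=0xdd
[9] flags=1000 LS?T → r1=0x6a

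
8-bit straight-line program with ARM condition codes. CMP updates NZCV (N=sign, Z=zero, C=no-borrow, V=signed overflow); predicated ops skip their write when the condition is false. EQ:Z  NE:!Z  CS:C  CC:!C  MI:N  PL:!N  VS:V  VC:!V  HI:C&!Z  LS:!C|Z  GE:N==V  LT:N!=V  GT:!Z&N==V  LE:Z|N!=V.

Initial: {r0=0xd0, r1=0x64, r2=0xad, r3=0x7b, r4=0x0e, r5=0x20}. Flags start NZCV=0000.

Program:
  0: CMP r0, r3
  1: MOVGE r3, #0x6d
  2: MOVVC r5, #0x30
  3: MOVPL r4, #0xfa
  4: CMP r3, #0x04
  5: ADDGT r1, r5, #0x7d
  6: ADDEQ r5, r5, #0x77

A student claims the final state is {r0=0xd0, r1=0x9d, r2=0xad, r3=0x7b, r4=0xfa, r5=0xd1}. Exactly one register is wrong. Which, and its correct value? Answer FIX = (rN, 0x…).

0: ✓ CMP  NZCV=0011
1: · MOVGE
2: · MOVVC
3: ✓ MOVPL  r4←0xfa
4: ✓ CMP  NZCV=0010
5: ✓ ADDGT  r1←0x9d
6: · ADDEQ

FIX = (r5, 0x20)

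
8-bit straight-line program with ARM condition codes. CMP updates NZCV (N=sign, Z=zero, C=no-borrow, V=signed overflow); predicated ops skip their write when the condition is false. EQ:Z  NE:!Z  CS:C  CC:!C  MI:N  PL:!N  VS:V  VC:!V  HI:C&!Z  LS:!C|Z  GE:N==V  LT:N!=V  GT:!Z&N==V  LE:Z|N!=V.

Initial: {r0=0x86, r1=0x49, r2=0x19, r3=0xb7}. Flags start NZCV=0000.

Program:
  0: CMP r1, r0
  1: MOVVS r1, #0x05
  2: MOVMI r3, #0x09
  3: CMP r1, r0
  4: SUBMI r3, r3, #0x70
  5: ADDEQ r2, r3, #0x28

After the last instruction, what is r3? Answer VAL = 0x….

VAL = 0x09

0: ✓ CMP  NZCV=1001
1: ✓ MOVVS  r1←0x05
2: ✓ MOVMI  r3←0x09
3: ✓ CMP  NZCV=0000
4: · SUBMI
5: · ADDEQ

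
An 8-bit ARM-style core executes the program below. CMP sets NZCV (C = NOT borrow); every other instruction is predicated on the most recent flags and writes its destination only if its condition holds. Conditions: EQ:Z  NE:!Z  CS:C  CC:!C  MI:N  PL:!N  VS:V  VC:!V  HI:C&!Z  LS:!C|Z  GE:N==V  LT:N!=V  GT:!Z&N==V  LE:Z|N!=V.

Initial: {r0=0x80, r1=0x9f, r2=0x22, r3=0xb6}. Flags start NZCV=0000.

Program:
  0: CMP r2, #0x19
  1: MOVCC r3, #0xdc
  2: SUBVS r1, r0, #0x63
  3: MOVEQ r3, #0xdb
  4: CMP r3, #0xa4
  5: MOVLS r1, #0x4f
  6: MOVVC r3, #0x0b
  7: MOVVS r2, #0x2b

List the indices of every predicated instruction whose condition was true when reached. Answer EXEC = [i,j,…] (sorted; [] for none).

[0] flags=0010 → (cmp)
[1] flags=0010 CC?F → skip
[2] flags=0010 VS?F → skip
[3] flags=0010 EQ?F → skip
[4] flags=0010 → (cmp)
[5] flags=0010 LS?F → skip
[6] flags=0010 VC?T → r3=0x0b
[7] flags=0010 VS?F → skip

EXEC = [6]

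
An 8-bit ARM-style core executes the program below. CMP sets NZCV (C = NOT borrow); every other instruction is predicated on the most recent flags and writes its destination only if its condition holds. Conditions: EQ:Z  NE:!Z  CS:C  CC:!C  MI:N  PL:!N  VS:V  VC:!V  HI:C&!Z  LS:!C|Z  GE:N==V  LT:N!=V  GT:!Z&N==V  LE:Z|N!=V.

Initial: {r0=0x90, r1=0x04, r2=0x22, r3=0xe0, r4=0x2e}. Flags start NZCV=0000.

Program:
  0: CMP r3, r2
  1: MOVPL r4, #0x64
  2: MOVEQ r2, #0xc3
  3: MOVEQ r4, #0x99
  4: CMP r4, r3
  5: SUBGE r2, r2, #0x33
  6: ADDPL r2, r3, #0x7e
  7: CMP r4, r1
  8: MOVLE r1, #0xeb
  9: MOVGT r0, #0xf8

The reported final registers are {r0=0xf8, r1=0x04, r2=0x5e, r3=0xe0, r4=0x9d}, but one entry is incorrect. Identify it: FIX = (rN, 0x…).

0: ✓ CMP  NZCV=1010
1: · MOVPL
2: · MOVEQ
3: · MOVEQ
4: ✓ CMP  NZCV=0000
5: ✓ SUBGE  r2←0xef
6: ✓ ADDPL  r2←0x5e
7: ✓ CMP  NZCV=0010
8: · MOVLE
9: ✓ MOVGT  r0←0xf8

FIX = (r4, 0x2e)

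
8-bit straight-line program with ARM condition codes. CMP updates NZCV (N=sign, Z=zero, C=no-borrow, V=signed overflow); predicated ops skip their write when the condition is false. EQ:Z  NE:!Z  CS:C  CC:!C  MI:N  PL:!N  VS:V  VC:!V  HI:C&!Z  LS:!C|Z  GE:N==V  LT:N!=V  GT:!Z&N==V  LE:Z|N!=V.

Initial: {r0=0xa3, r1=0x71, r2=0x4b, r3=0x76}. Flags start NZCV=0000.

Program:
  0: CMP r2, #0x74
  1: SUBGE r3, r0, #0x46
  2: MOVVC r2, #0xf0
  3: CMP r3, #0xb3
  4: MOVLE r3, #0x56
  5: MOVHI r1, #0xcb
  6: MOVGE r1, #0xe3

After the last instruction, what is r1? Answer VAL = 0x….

[0] flags=1000 → (cmp)
[1] flags=1000 GE?F → skip
[2] flags=1000 VC?T → r2=0xf0
[3] flags=1001 → (cmp)
[4] flags=1001 LE?F → skip
[5] flags=1001 HI?F → skip
[6] flags=1001 GE?T → r1=0xe3

VAL = 0xe3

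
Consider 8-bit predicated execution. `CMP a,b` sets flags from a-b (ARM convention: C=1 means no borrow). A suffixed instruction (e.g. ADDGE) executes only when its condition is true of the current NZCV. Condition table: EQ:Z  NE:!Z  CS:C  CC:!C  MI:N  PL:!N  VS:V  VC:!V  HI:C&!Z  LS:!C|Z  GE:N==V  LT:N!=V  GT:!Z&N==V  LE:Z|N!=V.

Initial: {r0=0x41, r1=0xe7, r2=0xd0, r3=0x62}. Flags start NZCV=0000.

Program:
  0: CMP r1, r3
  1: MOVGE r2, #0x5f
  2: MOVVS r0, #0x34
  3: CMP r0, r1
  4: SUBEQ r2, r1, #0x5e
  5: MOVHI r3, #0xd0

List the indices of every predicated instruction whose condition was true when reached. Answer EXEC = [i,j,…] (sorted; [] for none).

EXEC = []

[0] flags=1010 → (cmp)
[1] flags=1010 GE?F → skip
[2] flags=1010 VS?F → skip
[3] flags=0000 → (cmp)
[4] flags=0000 EQ?F → skip
[5] flags=0000 HI?F → skip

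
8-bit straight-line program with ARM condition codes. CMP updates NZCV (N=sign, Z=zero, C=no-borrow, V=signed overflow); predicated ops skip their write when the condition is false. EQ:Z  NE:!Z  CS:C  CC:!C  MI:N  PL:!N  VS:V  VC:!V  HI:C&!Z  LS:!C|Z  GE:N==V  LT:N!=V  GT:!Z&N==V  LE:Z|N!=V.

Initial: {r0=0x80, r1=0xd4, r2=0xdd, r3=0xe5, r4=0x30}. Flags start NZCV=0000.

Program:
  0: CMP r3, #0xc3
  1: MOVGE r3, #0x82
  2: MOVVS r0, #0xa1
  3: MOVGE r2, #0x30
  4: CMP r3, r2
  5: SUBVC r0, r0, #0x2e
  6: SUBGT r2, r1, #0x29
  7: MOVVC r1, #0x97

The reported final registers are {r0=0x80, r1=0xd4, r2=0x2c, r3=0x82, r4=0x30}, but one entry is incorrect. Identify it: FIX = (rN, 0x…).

FIX = (r2, 0x30)

0: ✓ CMP  NZCV=0010
1: ✓ MOVGE  r3←0x82
2: · MOVVS
3: ✓ MOVGE  r2←0x30
4: ✓ CMP  NZCV=0011
5: · SUBVC
6: · SUBGT
7: · MOVVC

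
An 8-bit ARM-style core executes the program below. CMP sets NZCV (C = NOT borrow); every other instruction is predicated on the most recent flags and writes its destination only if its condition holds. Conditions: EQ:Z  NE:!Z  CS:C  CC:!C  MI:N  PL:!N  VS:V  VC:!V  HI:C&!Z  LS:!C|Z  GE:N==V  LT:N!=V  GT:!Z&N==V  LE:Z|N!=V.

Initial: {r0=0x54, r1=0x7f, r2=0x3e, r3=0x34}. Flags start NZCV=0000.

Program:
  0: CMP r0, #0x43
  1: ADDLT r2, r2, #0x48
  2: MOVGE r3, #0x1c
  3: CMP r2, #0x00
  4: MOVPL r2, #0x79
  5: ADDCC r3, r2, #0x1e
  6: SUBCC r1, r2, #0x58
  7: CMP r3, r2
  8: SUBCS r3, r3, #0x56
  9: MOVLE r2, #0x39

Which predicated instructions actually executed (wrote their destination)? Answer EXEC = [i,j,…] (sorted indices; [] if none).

EXEC = [2,4,9]

0: ✓ CMP  NZCV=0010
1: · ADDLT
2: ✓ MOVGE  r3←0x1c
3: ✓ CMP  NZCV=0010
4: ✓ MOVPL  r2←0x79
5: · ADDCC
6: · SUBCC
7: ✓ CMP  NZCV=1000
8: · SUBCS
9: ✓ MOVLE  r2←0x39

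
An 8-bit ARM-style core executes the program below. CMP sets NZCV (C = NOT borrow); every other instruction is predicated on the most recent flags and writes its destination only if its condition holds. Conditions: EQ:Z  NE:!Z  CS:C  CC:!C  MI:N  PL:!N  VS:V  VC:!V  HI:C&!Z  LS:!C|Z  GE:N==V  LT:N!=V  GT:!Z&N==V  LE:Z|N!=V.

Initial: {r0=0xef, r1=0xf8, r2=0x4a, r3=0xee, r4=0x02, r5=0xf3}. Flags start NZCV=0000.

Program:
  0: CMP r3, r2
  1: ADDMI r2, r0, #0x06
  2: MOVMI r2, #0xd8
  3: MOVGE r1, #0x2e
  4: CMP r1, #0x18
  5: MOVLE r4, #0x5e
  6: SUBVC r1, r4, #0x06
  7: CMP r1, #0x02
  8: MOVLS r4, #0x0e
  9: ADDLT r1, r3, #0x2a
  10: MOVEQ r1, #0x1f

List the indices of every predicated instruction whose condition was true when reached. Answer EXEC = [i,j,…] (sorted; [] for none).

EXEC = [1,2,5,6]

[0] flags=1010 → (cmp)
[1] flags=1010 MI?T → r2=0xf5
[2] flags=1010 MI?T → r2=0xd8
[3] flags=1010 GE?F → skip
[4] flags=1010 → (cmp)
[5] flags=1010 LE?T → r4=0x5e
[6] flags=1010 VC?T → r1=0x58
[7] flags=0010 → (cmp)
[8] flags=0010 LS?F → skip
[9] flags=0010 LT?F → skip
[10] flags=0010 EQ?F → skip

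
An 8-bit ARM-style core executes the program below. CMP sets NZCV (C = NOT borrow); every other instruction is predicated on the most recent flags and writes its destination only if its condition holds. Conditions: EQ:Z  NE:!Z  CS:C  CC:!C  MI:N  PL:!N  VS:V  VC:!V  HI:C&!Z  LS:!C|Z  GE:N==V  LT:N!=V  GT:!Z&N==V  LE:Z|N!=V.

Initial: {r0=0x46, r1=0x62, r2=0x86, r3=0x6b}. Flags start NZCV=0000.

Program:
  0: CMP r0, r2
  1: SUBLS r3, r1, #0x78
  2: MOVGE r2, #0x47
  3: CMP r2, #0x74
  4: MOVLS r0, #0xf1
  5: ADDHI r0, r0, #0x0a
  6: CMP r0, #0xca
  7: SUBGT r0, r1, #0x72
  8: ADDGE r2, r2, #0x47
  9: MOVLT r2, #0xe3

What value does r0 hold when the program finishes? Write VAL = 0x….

VAL = 0xf0

[0] flags=1001 → (cmp)
[1] flags=1001 LS?T → r3=0xea
[2] flags=1001 GE?T → r2=0x47
[3] flags=1000 → (cmp)
[4] flags=1000 LS?T → r0=0xf1
[5] flags=1000 HI?F → skip
[6] flags=0010 → (cmp)
[7] flags=0010 GT?T → r0=0xf0
[8] flags=0010 GE?T → r2=0x8e
[9] flags=0010 LT?F → skip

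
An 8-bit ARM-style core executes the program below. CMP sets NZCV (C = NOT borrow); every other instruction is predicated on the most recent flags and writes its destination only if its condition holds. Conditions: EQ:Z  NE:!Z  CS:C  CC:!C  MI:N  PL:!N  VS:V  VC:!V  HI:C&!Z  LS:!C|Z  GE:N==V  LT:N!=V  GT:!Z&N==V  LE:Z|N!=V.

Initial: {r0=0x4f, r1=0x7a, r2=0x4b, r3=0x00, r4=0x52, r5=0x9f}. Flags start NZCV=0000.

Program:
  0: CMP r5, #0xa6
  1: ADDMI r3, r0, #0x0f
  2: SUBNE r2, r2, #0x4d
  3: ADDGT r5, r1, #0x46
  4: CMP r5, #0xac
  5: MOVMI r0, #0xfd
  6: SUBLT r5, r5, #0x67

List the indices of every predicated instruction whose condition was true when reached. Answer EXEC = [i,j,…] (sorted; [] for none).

EXEC = [1,2,5,6]

[0] flags=1000 → (cmp)
[1] flags=1000 MI?T → r3=0x5e
[2] flags=1000 NE?T → r2=0xfe
[3] flags=1000 GT?F → skip
[4] flags=1000 → (cmp)
[5] flags=1000 MI?T → r0=0xfd
[6] flags=1000 LT?T → r5=0x38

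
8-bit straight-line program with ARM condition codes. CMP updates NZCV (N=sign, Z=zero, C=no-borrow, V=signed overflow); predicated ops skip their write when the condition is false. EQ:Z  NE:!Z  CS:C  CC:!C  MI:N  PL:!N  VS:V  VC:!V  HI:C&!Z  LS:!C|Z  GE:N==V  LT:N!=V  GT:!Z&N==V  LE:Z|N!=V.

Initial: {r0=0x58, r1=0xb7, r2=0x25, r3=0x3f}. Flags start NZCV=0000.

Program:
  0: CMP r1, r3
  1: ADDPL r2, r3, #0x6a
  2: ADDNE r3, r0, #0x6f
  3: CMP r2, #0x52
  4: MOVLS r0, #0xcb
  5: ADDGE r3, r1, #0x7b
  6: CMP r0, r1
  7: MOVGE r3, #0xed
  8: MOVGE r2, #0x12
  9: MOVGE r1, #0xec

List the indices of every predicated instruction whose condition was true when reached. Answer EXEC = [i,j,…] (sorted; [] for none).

0: ✓ CMP  NZCV=0011
1: ✓ ADDPL  r2←0xa9
2: ✓ ADDNE  r3←0xc7
3: ✓ CMP  NZCV=0011
4: · MOVLS
5: · ADDGE
6: ✓ CMP  NZCV=1001
7: ✓ MOVGE  r3←0xed
8: ✓ MOVGE  r2←0x12
9: ✓ MOVGE  r1←0xec

EXEC = [1,2,7,8,9]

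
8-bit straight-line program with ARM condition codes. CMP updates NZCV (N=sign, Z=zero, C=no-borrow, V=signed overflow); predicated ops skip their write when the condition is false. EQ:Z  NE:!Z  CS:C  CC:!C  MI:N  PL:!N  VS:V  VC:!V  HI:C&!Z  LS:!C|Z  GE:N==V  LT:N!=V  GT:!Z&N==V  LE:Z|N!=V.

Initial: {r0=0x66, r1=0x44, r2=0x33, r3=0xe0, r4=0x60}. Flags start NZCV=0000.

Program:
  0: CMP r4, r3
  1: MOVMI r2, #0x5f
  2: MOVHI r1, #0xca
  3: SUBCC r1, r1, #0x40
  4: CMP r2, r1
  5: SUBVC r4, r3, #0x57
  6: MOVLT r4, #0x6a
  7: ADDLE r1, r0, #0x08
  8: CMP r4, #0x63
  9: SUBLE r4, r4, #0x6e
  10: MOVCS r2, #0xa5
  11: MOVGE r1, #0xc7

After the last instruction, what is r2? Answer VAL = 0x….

VAL = 0xa5

[0] flags=1001 → (cmp)
[1] flags=1001 MI?T → r2=0x5f
[2] flags=1001 HI?F → skip
[3] flags=1001 CC?T → r1=0x04
[4] flags=0010 → (cmp)
[5] flags=0010 VC?T → r4=0x89
[6] flags=0010 LT?F → skip
[7] flags=0010 LE?F → skip
[8] flags=0011 → (cmp)
[9] flags=0011 LE?T → r4=0x1b
[10] flags=0011 CS?T → r2=0xa5
[11] flags=0011 GE?F → skip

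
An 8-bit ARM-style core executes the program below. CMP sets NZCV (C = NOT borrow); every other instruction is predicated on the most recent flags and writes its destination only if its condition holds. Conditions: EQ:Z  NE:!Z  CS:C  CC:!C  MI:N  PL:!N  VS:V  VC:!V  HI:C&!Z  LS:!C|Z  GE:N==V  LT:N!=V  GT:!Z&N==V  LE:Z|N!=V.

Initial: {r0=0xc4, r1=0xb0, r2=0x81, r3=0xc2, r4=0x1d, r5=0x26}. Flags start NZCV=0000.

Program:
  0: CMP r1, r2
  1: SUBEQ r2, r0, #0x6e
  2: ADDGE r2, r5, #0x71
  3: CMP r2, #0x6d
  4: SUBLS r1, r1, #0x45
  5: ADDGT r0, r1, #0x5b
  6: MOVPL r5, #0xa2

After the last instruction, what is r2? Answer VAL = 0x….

VAL = 0x97

[0] flags=0010 → (cmp)
[1] flags=0010 EQ?F → skip
[2] flags=0010 GE?T → r2=0x97
[3] flags=0011 → (cmp)
[4] flags=0011 LS?F → skip
[5] flags=0011 GT?F → skip
[6] flags=0011 PL?T → r5=0xa2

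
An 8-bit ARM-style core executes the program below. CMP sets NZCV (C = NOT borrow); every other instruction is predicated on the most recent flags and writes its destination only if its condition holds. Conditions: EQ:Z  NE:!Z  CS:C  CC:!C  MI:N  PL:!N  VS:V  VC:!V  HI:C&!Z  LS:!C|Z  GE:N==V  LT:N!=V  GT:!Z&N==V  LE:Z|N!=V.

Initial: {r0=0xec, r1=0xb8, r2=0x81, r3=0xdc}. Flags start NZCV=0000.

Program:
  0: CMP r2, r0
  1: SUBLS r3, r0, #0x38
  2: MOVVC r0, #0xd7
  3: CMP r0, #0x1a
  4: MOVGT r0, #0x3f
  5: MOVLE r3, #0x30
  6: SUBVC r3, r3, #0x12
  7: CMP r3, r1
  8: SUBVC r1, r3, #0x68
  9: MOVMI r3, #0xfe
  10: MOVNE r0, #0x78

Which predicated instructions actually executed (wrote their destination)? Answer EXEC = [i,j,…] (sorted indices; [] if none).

EXEC = [1,2,5,6,8,10]

[0] flags=1000 → (cmp)
[1] flags=1000 LS?T → r3=0xb4
[2] flags=1000 VC?T → r0=0xd7
[3] flags=1010 → (cmp)
[4] flags=1010 GT?F → skip
[5] flags=1010 LE?T → r3=0x30
[6] flags=1010 VC?T → r3=0x1e
[7] flags=0000 → (cmp)
[8] flags=0000 VC?T → r1=0xb6
[9] flags=0000 MI?F → skip
[10] flags=0000 NE?T → r0=0x78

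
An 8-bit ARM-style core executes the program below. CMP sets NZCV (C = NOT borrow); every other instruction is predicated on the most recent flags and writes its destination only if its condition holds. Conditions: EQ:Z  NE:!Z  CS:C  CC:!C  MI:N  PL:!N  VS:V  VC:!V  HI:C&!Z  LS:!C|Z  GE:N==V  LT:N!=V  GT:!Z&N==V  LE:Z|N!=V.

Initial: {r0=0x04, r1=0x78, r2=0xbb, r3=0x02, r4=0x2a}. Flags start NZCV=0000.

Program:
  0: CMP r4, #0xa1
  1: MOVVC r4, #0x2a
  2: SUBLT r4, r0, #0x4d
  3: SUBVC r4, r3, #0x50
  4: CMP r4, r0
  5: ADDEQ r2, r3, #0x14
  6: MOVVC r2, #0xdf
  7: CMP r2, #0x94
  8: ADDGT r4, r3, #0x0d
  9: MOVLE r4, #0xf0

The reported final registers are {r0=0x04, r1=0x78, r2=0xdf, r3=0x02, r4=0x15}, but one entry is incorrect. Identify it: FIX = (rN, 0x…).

FIX = (r4, 0x0f)

[0] flags=1001 → (cmp)
[1] flags=1001 VC?F → skip
[2] flags=1001 LT?F → skip
[3] flags=1001 VC?F → skip
[4] flags=0010 → (cmp)
[5] flags=0010 EQ?F → skip
[6] flags=0010 VC?T → r2=0xdf
[7] flags=0010 → (cmp)
[8] flags=0010 GT?T → r4=0x0f
[9] flags=0010 LE?F → skip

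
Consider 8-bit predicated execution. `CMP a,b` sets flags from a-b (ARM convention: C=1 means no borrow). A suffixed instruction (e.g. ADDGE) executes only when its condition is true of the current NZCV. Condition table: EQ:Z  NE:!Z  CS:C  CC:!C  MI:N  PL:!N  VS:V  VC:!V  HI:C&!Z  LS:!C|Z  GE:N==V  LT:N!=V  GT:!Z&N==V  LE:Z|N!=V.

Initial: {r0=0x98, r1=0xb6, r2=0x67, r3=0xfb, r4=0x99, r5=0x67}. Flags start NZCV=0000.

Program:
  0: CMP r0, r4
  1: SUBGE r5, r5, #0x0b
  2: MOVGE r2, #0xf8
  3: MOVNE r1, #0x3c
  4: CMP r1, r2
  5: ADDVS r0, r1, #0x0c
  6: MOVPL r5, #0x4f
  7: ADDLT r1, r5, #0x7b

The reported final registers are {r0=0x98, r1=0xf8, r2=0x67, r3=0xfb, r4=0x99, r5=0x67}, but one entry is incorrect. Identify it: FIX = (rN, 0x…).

FIX = (r1, 0xe2)

0: ✓ CMP  NZCV=1000
1: · SUBGE
2: · MOVGE
3: ✓ MOVNE  r1←0x3c
4: ✓ CMP  NZCV=1000
5: · ADDVS
6: · MOVPL
7: ✓ ADDLT  r1←0xe2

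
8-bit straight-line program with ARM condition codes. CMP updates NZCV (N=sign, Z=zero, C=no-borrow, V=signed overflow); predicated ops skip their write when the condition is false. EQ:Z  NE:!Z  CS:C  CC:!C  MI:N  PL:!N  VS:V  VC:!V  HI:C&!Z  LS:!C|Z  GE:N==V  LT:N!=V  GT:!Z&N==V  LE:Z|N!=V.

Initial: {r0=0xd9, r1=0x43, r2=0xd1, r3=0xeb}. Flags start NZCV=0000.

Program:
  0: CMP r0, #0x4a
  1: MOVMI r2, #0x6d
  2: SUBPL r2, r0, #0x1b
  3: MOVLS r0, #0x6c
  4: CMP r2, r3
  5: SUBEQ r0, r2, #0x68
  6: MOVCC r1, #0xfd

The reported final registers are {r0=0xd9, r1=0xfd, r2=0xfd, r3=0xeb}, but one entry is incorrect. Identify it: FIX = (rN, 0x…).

0: ✓ CMP  NZCV=1010
1: ✓ MOVMI  r2←0x6d
2: · SUBPL
3: · MOVLS
4: ✓ CMP  NZCV=1001
5: · SUBEQ
6: ✓ MOVCC  r1←0xfd

FIX = (r2, 0x6d)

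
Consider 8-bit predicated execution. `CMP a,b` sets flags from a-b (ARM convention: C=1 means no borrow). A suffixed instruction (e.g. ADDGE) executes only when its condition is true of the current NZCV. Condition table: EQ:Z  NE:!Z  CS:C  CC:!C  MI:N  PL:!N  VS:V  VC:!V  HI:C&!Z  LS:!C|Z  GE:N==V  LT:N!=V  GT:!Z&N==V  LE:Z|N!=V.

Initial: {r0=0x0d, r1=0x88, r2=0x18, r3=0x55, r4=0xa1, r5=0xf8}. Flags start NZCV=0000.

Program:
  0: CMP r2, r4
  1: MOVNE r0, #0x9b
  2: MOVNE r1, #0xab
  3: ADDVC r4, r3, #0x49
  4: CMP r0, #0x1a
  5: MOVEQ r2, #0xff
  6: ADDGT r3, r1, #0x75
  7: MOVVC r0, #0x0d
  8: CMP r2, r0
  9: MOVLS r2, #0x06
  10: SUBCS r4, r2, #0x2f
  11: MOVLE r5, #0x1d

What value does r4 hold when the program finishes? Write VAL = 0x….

VAL = 0xe9

0: ✓ CMP  NZCV=0000
1: ✓ MOVNE  r0←0x9b
2: ✓ MOVNE  r1←0xab
3: ✓ ADDVC  r4←0x9e
4: ✓ CMP  NZCV=1010
5: · MOVEQ
6: · ADDGT
7: ✓ MOVVC  r0←0x0d
8: ✓ CMP  NZCV=0010
9: · MOVLS
10: ✓ SUBCS  r4←0xe9
11: · MOVLE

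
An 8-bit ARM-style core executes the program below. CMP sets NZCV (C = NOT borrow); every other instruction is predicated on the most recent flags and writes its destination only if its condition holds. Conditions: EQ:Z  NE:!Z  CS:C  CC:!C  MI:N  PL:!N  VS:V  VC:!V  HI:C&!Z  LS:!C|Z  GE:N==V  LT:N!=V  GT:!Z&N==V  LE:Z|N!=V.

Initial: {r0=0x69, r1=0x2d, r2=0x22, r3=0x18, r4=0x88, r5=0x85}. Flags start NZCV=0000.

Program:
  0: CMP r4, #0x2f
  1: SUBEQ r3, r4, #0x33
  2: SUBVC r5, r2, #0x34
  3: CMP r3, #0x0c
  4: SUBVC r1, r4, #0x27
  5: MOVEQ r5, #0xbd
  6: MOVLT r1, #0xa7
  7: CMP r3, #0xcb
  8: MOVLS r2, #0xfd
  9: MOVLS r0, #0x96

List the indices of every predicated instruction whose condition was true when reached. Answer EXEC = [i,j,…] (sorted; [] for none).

EXEC = [4,8,9]

[0] flags=0011 → (cmp)
[1] flags=0011 EQ?F → skip
[2] flags=0011 VC?F → skip
[3] flags=0010 → (cmp)
[4] flags=0010 VC?T → r1=0x61
[5] flags=0010 EQ?F → skip
[6] flags=0010 LT?F → skip
[7] flags=0000 → (cmp)
[8] flags=0000 LS?T → r2=0xfd
[9] flags=0000 LS?T → r0=0x96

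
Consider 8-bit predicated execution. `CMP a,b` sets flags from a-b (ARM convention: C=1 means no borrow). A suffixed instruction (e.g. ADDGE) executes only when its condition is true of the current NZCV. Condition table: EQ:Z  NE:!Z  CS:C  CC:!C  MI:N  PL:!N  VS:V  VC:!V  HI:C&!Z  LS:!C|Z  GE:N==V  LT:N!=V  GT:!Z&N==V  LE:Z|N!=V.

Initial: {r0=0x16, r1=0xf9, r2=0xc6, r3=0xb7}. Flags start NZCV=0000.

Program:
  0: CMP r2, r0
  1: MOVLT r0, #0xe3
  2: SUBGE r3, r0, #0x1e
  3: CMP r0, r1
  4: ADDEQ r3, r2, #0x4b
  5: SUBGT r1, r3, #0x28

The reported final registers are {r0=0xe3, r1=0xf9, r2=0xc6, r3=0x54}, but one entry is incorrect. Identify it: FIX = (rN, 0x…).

0: ✓ CMP  NZCV=1010
1: ✓ MOVLT  r0←0xe3
2: · SUBGE
3: ✓ CMP  NZCV=1000
4: · ADDEQ
5: · SUBGT

FIX = (r3, 0xb7)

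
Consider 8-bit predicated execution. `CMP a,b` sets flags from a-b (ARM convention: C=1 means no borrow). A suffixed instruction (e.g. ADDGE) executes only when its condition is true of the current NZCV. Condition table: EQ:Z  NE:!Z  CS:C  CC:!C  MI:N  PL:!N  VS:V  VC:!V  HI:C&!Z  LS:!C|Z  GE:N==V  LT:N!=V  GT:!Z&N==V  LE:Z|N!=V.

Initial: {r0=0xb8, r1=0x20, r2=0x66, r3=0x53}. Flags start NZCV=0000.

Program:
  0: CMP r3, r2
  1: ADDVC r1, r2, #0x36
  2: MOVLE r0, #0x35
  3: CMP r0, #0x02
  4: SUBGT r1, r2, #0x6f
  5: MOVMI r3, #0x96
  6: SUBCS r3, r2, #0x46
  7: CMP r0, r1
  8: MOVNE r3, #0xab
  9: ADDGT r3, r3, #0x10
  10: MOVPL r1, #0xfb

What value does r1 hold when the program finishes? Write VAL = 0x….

VAL = 0xfb

[0] flags=1000 → (cmp)
[1] flags=1000 VC?T → r1=0x9c
[2] flags=1000 LE?T → r0=0x35
[3] flags=0010 → (cmp)
[4] flags=0010 GT?T → r1=0xf7
[5] flags=0010 MI?F → skip
[6] flags=0010 CS?T → r3=0x20
[7] flags=0000 → (cmp)
[8] flags=0000 NE?T → r3=0xab
[9] flags=0000 GT?T → r3=0xbb
[10] flags=0000 PL?T → r1=0xfb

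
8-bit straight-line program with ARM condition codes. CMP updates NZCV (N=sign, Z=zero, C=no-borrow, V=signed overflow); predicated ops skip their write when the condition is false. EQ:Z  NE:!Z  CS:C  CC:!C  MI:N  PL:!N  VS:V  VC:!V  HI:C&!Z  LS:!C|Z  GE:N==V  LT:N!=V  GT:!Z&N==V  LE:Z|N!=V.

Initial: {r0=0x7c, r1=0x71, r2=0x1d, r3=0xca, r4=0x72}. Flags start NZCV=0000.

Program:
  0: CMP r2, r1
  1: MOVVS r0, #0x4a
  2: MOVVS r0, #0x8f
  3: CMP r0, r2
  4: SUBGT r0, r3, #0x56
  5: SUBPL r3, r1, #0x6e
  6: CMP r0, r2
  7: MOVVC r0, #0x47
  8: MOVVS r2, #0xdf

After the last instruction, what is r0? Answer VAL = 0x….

VAL = 0x47

0: ✓ CMP  NZCV=1000
1: · MOVVS
2: · MOVVS
3: ✓ CMP  NZCV=0010
4: ✓ SUBGT  r0←0x74
5: ✓ SUBPL  r3←0x03
6: ✓ CMP  NZCV=0010
7: ✓ MOVVC  r0←0x47
8: · MOVVS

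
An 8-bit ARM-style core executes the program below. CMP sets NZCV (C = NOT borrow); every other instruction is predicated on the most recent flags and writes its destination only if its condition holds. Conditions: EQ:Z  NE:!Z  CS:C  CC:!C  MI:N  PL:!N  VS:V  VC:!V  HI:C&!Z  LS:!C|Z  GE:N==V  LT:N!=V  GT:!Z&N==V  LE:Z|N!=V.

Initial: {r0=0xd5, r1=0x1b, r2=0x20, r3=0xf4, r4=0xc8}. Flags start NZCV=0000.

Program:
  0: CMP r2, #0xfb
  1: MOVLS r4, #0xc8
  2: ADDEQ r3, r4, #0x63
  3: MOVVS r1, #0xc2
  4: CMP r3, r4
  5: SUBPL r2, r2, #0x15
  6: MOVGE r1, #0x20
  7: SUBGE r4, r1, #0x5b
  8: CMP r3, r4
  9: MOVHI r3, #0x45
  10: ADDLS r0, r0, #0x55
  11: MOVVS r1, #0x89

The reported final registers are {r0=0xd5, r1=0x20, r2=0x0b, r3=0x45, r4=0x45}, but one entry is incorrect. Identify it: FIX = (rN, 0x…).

FIX = (r4, 0xc5)

0: ✓ CMP  NZCV=0000
1: ✓ MOVLS  r4←0xc8
2: · ADDEQ
3: · MOVVS
4: ✓ CMP  NZCV=0010
5: ✓ SUBPL  r2←0x0b
6: ✓ MOVGE  r1←0x20
7: ✓ SUBGE  r4←0xc5
8: ✓ CMP  NZCV=0010
9: ✓ MOVHI  r3←0x45
10: · ADDLS
11: · MOVVS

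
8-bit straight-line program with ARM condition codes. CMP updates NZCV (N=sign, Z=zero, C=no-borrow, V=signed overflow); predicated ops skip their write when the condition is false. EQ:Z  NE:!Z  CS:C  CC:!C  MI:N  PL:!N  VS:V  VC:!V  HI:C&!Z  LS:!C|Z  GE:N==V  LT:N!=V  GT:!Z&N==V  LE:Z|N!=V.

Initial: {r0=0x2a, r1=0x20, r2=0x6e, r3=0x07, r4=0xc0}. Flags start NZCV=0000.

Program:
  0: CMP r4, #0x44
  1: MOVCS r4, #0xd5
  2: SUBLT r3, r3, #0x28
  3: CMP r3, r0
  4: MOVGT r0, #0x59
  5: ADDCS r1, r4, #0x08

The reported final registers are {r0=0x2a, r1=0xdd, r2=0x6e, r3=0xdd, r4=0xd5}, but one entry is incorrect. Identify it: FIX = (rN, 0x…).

[0] flags=0011 → (cmp)
[1] flags=0011 CS?T → r4=0xd5
[2] flags=0011 LT?T → r3=0xdf
[3] flags=1010 → (cmp)
[4] flags=1010 GT?F → skip
[5] flags=1010 CS?T → r1=0xdd

FIX = (r3, 0xdf)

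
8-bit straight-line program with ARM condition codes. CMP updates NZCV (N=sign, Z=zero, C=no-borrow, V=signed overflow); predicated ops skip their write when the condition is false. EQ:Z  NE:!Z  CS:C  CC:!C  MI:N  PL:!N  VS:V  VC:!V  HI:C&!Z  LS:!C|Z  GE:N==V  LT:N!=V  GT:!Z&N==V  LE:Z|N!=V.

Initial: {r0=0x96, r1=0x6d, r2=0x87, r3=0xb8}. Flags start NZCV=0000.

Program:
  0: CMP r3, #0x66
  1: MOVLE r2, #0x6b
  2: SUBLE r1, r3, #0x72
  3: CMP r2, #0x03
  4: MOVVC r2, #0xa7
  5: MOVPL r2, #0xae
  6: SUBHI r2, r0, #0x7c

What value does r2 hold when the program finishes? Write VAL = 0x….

VAL = 0x1a

0: ✓ CMP  NZCV=0011
1: ✓ MOVLE  r2←0x6b
2: ✓ SUBLE  r1←0x46
3: ✓ CMP  NZCV=0010
4: ✓ MOVVC  r2←0xa7
5: ✓ MOVPL  r2←0xae
6: ✓ SUBHI  r2←0x1a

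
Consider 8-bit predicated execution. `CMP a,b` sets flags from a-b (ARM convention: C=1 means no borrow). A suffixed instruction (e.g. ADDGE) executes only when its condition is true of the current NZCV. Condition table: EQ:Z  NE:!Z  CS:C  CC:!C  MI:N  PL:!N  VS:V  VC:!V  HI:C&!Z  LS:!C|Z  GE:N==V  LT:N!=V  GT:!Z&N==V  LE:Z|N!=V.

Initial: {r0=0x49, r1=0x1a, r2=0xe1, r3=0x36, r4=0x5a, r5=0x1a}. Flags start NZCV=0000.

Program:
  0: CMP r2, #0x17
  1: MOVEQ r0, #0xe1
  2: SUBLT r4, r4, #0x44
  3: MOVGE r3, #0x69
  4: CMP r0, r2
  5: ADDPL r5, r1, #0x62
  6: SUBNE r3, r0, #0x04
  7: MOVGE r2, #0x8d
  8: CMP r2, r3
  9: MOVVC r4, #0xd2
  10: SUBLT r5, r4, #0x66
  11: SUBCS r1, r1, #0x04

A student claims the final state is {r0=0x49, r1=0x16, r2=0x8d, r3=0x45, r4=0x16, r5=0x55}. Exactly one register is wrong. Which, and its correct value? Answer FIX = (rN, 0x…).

FIX = (r5, 0xb0)

[0] flags=1010 → (cmp)
[1] flags=1010 EQ?F → skip
[2] flags=1010 LT?T → r4=0x16
[3] flags=1010 GE?F → skip
[4] flags=0000 → (cmp)
[5] flags=0000 PL?T → r5=0x7c
[6] flags=0000 NE?T → r3=0x45
[7] flags=0000 GE?T → r2=0x8d
[8] flags=0011 → (cmp)
[9] flags=0011 VC?F → skip
[10] flags=0011 LT?T → r5=0xb0
[11] flags=0011 CS?T → r1=0x16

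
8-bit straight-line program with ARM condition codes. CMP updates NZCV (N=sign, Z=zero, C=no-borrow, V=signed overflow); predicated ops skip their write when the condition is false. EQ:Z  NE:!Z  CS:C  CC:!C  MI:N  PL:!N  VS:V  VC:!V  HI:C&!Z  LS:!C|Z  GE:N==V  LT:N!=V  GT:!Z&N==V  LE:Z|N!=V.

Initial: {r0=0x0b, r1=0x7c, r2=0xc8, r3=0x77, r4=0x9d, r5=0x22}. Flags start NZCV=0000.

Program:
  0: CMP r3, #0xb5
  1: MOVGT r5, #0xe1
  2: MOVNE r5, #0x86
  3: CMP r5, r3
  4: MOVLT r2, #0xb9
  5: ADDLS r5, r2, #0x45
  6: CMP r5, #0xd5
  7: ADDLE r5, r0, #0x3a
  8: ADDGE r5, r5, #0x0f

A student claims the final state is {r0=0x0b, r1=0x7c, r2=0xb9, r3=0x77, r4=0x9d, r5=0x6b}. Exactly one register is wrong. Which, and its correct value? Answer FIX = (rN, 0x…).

0: ✓ CMP  NZCV=1001
1: ✓ MOVGT  r5←0xe1
2: ✓ MOVNE  r5←0x86
3: ✓ CMP  NZCV=0011
4: ✓ MOVLT  r2←0xb9
5: · ADDLS
6: ✓ CMP  NZCV=1000
7: ✓ ADDLE  r5←0x45
8: · ADDGE

FIX = (r5, 0x45)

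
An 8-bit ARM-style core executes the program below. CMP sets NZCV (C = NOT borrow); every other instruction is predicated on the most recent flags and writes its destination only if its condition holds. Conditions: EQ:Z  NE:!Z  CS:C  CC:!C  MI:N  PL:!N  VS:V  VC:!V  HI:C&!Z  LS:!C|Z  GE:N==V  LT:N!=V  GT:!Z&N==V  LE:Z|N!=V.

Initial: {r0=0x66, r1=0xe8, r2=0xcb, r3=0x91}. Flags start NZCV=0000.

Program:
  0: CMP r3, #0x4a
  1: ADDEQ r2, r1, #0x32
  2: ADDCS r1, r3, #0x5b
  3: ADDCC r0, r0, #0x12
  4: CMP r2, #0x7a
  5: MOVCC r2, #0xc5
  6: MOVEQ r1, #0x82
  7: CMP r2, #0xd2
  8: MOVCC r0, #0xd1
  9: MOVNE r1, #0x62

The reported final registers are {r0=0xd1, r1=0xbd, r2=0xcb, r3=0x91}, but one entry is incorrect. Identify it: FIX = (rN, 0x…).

0: ✓ CMP  NZCV=0011
1: · ADDEQ
2: ✓ ADDCS  r1←0xec
3: · ADDCC
4: ✓ CMP  NZCV=0011
5: · MOVCC
6: · MOVEQ
7: ✓ CMP  NZCV=1000
8: ✓ MOVCC  r0←0xd1
9: ✓ MOVNE  r1←0x62

FIX = (r1, 0x62)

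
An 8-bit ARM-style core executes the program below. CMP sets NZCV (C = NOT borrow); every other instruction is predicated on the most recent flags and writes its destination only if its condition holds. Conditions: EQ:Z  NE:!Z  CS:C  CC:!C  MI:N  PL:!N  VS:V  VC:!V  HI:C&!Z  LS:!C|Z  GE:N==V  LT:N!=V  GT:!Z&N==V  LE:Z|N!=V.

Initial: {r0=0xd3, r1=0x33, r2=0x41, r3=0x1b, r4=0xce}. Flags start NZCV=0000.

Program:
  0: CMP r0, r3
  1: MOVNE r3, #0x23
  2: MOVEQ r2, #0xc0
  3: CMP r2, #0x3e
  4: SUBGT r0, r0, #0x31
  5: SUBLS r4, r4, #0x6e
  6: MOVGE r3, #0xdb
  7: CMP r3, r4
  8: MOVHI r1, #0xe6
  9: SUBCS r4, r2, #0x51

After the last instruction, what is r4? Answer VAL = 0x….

VAL = 0xf0

0: ✓ CMP  NZCV=1010
1: ✓ MOVNE  r3←0x23
2: · MOVEQ
3: ✓ CMP  NZCV=0010
4: ✓ SUBGT  r0←0xa2
5: · SUBLS
6: ✓ MOVGE  r3←0xdb
7: ✓ CMP  NZCV=0010
8: ✓ MOVHI  r1←0xe6
9: ✓ SUBCS  r4←0xf0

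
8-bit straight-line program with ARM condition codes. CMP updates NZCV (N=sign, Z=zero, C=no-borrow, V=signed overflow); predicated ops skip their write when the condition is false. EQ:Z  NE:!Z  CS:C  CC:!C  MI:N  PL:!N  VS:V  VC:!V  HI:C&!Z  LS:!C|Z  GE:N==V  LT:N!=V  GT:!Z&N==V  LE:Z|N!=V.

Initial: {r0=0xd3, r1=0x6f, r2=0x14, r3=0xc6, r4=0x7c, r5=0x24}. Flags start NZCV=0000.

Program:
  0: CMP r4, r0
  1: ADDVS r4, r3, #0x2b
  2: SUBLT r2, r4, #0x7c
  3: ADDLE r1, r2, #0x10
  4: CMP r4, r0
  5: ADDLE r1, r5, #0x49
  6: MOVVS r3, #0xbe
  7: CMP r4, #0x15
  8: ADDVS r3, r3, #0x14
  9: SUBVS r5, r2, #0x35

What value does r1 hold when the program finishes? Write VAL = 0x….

VAL = 0x6f

0: ✓ CMP  NZCV=1001
1: ✓ ADDVS  r4←0xf1
2: · SUBLT
3: · ADDLE
4: ✓ CMP  NZCV=0010
5: · ADDLE
6: · MOVVS
7: ✓ CMP  NZCV=1010
8: · ADDVS
9: · SUBVS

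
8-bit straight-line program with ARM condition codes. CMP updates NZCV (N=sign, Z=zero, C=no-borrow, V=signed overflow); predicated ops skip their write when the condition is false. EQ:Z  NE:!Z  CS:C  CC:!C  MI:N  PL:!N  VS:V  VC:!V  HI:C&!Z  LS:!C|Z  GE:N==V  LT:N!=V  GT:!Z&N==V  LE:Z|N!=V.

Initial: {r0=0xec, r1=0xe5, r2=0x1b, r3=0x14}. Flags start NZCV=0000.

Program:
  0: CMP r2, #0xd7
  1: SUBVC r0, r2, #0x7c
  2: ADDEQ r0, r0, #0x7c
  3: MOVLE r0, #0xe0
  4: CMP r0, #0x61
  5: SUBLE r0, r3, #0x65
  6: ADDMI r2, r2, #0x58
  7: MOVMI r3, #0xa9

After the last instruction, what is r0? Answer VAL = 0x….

VAL = 0xaf

0: ✓ CMP  NZCV=0000
1: ✓ SUBVC  r0←0x9f
2: · ADDEQ
3: · MOVLE
4: ✓ CMP  NZCV=0011
5: ✓ SUBLE  r0←0xaf
6: · ADDMI
7: · MOVMI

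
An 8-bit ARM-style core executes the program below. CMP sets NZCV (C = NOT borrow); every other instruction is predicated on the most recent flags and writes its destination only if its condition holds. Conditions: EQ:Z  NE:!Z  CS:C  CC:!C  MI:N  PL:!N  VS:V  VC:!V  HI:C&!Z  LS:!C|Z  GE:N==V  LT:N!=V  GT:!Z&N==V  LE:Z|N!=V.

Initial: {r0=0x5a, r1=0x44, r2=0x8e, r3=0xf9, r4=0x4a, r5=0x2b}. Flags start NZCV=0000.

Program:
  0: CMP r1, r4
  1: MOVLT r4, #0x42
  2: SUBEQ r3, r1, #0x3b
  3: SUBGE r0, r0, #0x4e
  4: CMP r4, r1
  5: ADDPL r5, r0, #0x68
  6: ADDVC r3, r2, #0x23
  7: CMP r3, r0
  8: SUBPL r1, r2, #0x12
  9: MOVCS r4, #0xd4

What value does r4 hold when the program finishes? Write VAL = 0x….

VAL = 0xd4

[0] flags=1000 → (cmp)
[1] flags=1000 LT?T → r4=0x42
[2] flags=1000 EQ?F → skip
[3] flags=1000 GE?F → skip
[4] flags=1000 → (cmp)
[5] flags=1000 PL?F → skip
[6] flags=1000 VC?T → r3=0xb1
[7] flags=0011 → (cmp)
[8] flags=0011 PL?T → r1=0x7c
[9] flags=0011 CS?T → r4=0xd4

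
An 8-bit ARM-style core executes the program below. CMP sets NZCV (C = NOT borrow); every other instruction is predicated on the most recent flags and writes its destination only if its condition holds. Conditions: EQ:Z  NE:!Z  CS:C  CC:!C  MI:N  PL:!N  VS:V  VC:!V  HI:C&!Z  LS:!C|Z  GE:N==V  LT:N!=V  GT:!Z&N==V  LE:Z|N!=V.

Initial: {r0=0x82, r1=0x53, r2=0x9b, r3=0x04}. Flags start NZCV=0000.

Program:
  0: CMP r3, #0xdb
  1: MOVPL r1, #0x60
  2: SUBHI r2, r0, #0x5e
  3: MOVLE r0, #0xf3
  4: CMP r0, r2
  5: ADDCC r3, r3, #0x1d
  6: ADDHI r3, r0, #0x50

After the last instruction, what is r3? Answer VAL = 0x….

[0] flags=0000 → (cmp)
[1] flags=0000 PL?T → r1=0x60
[2] flags=0000 HI?F → skip
[3] flags=0000 LE?F → skip
[4] flags=1000 → (cmp)
[5] flags=1000 CC?T → r3=0x21
[6] flags=1000 HI?F → skip

VAL = 0x21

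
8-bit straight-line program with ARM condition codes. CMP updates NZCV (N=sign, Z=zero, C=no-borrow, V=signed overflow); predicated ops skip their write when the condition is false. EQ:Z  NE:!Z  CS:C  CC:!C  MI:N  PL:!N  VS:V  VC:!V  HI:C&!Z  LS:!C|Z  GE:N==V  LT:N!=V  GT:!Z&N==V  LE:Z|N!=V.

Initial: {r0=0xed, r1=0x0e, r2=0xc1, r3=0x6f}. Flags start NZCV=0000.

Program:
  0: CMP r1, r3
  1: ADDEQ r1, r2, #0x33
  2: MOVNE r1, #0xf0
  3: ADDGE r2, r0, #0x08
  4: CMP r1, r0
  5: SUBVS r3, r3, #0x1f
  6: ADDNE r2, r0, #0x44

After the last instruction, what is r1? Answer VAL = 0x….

0: ✓ CMP  NZCV=1000
1: · ADDEQ
2: ✓ MOVNE  r1←0xf0
3: · ADDGE
4: ✓ CMP  NZCV=0010
5: · SUBVS
6: ✓ ADDNE  r2←0x31

VAL = 0xf0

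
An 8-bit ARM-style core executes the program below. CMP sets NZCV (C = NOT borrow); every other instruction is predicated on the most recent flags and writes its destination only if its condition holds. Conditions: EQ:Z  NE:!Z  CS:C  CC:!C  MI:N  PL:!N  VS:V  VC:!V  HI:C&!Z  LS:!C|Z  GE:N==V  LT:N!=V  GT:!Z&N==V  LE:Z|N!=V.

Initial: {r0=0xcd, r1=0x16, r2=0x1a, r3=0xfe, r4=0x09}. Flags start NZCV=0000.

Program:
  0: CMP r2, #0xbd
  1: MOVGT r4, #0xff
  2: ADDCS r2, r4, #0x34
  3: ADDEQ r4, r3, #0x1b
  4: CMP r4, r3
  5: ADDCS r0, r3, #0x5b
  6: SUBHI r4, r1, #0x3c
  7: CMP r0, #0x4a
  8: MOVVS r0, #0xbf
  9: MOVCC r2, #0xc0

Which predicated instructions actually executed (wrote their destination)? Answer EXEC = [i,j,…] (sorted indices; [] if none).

EXEC = [1,5,6]

0: ✓ CMP  NZCV=0000
1: ✓ MOVGT  r4←0xff
2: · ADDCS
3: · ADDEQ
4: ✓ CMP  NZCV=0010
5: ✓ ADDCS  r0←0x59
6: ✓ SUBHI  r4←0xda
7: ✓ CMP  NZCV=0010
8: · MOVVS
9: · MOVCC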